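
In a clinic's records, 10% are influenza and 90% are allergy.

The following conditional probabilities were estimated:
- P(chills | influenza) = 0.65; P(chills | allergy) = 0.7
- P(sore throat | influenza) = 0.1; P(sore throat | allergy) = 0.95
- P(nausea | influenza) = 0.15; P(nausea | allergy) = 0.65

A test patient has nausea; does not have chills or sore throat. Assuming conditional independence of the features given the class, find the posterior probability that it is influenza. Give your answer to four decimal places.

influenza: 0.1 × (1−0.65) × (1−0.1) × 0.15 = 0.004725
allergy: 0.9 × (1−0.7) × (1−0.95) × 0.65 = 0.008775
P(influenza | x) = 0.004725 / 0.0135 ≈ 0.3500

0.3500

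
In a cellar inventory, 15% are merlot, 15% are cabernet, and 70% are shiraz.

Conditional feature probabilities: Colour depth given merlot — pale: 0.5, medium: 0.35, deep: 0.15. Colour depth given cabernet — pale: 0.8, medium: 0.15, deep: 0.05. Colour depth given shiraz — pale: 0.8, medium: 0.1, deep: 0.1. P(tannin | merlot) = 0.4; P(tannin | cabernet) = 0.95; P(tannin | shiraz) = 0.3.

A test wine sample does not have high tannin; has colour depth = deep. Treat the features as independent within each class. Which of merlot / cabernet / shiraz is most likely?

merlot: 0.15 × 0.15 × (1−0.4) = 0.0135
cabernet: 0.15 × 0.05 × (1−0.95) = 0.000375
shiraz: 0.7 × 0.1 × (1−0.3) = 0.049
Highest score → shiraz.

shiraz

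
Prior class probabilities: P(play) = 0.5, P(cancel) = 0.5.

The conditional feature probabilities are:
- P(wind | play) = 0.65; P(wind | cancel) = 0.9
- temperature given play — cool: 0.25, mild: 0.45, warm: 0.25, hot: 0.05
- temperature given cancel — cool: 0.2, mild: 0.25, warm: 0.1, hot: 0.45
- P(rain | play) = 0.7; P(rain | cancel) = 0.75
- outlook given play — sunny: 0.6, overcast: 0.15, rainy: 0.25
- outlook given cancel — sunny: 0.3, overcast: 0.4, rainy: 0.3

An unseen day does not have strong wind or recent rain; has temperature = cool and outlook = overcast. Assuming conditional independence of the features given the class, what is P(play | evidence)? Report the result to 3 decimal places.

play: 0.5 × (1−0.65) × 0.25 × (1−0.7) × 0.15 = 0.00196875
cancel: 0.5 × (1−0.9) × 0.2 × (1−0.75) × 0.4 = 0.001
P(play | x) = 0.00196875 / 0.00296875 ≈ 0.663

0.663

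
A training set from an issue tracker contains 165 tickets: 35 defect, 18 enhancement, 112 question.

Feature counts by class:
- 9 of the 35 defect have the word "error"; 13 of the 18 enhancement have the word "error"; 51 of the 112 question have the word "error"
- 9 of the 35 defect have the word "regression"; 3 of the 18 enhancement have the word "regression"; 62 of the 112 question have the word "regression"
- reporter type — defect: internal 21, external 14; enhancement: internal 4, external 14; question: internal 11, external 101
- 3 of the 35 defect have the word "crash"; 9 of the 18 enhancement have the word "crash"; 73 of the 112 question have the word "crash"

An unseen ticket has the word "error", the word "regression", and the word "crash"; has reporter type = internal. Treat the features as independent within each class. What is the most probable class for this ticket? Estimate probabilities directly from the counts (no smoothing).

defect: (35/165) × (9/35) × (9/35) × (21/35) × (3/35) ≈ 0.000721336
enhancement: (18/165) × (13/18) × (3/18) × (4/18) × (9/18) ≈ 0.00145903
question: (112/165) × (51/112) × (62/112) × (11/112) × (73/112) ≈ 0.0109532
Highest score → question.

question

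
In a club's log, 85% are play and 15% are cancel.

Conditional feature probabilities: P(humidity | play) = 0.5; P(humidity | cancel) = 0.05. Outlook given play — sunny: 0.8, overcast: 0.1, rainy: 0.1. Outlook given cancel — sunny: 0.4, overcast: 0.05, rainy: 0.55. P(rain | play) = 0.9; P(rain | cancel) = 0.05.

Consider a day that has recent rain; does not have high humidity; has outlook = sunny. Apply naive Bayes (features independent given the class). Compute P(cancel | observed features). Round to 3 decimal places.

0.009

play: 0.85 × (1−0.5) × 0.8 × 0.9 = 0.306
cancel: 0.15 × (1−0.05) × 0.4 × 0.05 = 0.00285
P(cancel | x) = 0.00285 / 0.30885 ≈ 0.009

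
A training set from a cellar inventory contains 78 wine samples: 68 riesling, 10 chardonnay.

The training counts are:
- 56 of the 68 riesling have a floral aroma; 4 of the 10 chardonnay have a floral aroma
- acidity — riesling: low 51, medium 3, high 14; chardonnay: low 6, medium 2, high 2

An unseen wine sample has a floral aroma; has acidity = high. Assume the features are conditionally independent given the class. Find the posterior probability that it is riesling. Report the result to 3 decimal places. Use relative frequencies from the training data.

0.935

riesling: (68/78) × (56/68) × (14/68) ≈ 0.147813
chardonnay: (10/78) × (4/10) × (2/10) ≈ 0.0102564
P(riesling | x) = 0.147813 / 0.1580694 ≈ 0.935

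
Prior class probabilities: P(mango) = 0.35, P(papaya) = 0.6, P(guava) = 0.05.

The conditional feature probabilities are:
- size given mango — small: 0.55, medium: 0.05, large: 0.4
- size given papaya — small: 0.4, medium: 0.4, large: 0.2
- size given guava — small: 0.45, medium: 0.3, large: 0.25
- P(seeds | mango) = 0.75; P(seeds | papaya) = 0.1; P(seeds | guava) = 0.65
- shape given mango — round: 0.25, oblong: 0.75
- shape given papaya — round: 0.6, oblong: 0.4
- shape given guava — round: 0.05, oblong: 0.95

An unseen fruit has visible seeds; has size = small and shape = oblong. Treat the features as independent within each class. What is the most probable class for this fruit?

mango

mango: 0.35 × 0.55 × 0.75 × 0.75 = 0.10828125
papaya: 0.6 × 0.4 × 0.1 × 0.4 = 0.0096
guava: 0.05 × 0.45 × 0.65 × 0.95 = 0.01389375
Highest score → mango.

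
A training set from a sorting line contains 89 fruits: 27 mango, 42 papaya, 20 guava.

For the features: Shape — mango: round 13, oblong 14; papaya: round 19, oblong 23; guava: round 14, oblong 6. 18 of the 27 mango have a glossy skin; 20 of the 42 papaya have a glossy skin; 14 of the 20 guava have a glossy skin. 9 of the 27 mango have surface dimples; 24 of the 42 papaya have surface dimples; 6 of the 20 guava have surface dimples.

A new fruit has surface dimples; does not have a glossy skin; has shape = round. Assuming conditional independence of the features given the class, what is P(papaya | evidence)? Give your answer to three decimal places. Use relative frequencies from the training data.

mango: (27/89) × (13/27) × (9/27) × (9/27) ≈ 0.0162297
papaya: (42/89) × (19/42) × (22/42) × (24/42) ≈ 0.0638997
guava: (20/89) × (14/20) × (6/20) × (6/20) ≈ 0.0141573
P(papaya | x) = 0.0638997 / 0.0942867 ≈ 0.678

0.678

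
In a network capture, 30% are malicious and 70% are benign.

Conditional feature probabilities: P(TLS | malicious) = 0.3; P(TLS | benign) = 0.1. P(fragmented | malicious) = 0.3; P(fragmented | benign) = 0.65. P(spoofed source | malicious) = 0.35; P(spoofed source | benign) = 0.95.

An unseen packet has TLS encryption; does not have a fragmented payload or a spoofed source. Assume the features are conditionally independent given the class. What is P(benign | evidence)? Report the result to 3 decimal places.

0.029

malicious: 0.3 × 0.3 × (1−0.3) × (1−0.35) = 0.04095
benign: 0.7 × 0.1 × (1−0.65) × (1−0.95) = 0.001225
P(benign | x) = 0.001225 / 0.042175 ≈ 0.029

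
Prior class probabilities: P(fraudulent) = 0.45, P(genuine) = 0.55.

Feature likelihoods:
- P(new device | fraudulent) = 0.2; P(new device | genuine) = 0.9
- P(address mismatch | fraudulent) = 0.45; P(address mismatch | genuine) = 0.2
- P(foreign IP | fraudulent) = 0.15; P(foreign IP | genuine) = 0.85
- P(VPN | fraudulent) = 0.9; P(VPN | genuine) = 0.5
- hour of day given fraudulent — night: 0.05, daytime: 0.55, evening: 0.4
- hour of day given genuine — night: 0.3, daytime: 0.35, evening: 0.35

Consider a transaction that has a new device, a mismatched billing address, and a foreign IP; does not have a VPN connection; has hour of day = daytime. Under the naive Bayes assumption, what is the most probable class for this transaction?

fraudulent: 0.45 × 0.2 × 0.45 × 0.15 × (1−0.9) × 0.55 = 0.000334125
genuine: 0.55 × 0.9 × 0.2 × 0.85 × (1−0.5) × 0.35 = 0.01472625
Highest score → genuine.

genuine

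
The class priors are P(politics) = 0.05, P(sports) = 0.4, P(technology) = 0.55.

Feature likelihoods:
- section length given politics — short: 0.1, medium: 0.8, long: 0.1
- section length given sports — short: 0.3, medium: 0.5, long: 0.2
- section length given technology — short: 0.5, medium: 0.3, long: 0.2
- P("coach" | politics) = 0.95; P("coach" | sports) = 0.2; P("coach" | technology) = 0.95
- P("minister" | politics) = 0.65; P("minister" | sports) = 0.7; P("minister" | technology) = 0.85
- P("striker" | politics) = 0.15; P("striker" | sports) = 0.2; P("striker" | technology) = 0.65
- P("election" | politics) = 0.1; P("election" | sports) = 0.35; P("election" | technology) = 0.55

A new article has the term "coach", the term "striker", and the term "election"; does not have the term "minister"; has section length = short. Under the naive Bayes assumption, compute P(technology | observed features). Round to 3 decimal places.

politics: 0.05 × 0.1 × 0.95 × (1−0.65) × 0.15 × 0.1 = 0.0000249375
sports: 0.4 × 0.3 × 0.2 × (1−0.7) × 0.2 × 0.35 = 0.000504
technology: 0.55 × 0.5 × 0.95 × (1−0.85) × 0.65 × 0.55 = 0.01400953125
P(technology | x) = 0.01400953125 / 0.01453846875 ≈ 0.964

0.964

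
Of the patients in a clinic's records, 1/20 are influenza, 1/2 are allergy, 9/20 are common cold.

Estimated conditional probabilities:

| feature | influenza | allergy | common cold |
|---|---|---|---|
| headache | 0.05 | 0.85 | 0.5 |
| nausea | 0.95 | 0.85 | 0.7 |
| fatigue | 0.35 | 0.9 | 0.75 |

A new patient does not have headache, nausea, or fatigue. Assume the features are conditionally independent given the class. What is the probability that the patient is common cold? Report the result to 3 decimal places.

0.863

influenza: 0.05 × (1−0.05) × (1−0.95) × (1−0.35) = 0.00154375
allergy: 0.5 × (1−0.85) × (1−0.85) × (1−0.9) = 0.001125
common cold: 0.45 × (1−0.5) × (1−0.7) × (1−0.75) = 0.016875
P(common cold | x) = 0.016875 / 0.01954375 ≈ 0.863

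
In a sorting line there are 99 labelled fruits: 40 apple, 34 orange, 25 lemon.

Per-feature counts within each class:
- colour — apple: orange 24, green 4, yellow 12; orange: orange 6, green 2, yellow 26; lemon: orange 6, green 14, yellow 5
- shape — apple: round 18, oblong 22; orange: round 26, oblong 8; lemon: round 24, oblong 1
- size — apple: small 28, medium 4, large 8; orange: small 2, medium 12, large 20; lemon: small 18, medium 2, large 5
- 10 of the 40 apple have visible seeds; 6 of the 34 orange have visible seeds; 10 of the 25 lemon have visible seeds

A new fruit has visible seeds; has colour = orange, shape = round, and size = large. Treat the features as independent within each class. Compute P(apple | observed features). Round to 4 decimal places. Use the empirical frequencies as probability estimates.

apple: (40/99) × (24/40) × (18/40) × (8/40) × (10/40) ≈ 0.00545455
orange: (34/99) × (6/34) × (26/34) × (20/34) × (6/34) ≈ 0.00481098
lemon: (25/99) × (6/25) × (24/25) × (5/25) × (10/25) ≈ 0.00465455
P(apple | x) = 0.00545455 / 0.01492008 ≈ 0.3656

0.3656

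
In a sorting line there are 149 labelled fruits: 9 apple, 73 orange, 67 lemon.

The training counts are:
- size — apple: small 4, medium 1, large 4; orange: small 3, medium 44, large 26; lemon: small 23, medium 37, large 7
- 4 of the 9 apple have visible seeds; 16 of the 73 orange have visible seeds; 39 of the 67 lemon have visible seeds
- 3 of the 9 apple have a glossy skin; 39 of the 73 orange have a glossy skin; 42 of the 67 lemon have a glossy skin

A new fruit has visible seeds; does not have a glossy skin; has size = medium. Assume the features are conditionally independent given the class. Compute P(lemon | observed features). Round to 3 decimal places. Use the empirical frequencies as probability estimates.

apple: (9/149) × (1/9) × (4/9) × (6/9) ≈ 0.00198857
orange: (73/149) × (44/73) × (16/73) × (34/73) ≈ 0.0301453
lemon: (67/149) × (37/67) × (39/67) × (25/67) ≈ 0.053935
P(lemon | x) = 0.053935 / 0.08606887 ≈ 0.627

0.627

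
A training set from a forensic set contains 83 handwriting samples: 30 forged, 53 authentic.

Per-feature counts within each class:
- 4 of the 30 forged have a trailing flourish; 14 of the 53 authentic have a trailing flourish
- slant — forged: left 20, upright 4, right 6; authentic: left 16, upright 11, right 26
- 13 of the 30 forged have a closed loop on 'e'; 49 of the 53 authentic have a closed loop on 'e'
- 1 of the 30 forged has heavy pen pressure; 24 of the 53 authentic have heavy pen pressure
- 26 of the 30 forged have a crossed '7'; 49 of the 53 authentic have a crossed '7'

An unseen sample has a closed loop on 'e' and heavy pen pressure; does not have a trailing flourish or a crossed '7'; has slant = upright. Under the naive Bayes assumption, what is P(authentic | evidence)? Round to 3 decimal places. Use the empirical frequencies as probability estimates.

0.975

forged: (30/83) × (26/30) × (4/30) × (13/30) × (1/30) × (4/30) ≈ 0.0000804403
authentic: (53/83) × (39/53) × (11/53) × (49/53) × (24/53) × (4/53) ≈ 0.00308136
P(authentic | x) = 0.00308136 / 0.0031618003 ≈ 0.975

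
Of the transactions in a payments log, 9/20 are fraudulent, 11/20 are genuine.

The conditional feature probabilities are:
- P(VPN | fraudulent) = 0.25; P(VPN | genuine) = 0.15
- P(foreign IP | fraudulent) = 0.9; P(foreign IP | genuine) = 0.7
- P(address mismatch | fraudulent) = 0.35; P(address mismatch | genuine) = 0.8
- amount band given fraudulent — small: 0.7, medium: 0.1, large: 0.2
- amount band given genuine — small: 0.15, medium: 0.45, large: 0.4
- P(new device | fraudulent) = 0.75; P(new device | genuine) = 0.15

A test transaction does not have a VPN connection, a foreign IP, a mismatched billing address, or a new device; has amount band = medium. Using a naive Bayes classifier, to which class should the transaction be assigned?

genuine

fraudulent: 0.45 × (1−0.25) × (1−0.9) × (1−0.35) × 0.1 × (1−0.75) = 0.0005484375
genuine: 0.55 × (1−0.15) × (1−0.7) × (1−0.8) × 0.45 × (1−0.15) = 0.010729125
Highest score → genuine.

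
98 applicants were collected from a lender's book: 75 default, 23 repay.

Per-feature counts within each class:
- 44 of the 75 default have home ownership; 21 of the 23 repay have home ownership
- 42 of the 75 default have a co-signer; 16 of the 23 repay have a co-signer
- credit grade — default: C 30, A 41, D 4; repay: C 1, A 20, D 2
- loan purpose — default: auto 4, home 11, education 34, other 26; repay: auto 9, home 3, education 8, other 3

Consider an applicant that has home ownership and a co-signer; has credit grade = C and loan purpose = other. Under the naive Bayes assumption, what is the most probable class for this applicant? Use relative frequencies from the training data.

default: (75/98) × (44/75) × (42/75) × (30/75) × (26/75) ≈ 0.0348648
repay: (23/98) × (21/23) × (16/23) × (1/23) × (3/23) ≈ 0.000845378
Highest score → default.

default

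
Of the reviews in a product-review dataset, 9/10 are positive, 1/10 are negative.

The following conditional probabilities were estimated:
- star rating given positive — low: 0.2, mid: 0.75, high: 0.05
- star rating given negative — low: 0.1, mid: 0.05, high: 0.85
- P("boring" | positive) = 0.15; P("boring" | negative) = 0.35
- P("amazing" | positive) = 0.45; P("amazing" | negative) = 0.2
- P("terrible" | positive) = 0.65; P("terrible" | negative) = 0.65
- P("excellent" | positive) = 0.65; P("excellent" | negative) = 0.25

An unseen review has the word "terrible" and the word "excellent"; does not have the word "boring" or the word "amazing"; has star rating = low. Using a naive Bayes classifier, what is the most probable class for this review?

positive: 0.9 × 0.2 × (1−0.15) × (1−0.45) × 0.65 × 0.65 = 0.035553375
negative: 0.1 × 0.1 × (1−0.35) × (1−0.2) × 0.65 × 0.25 = 0.000845
Highest score → positive.

positive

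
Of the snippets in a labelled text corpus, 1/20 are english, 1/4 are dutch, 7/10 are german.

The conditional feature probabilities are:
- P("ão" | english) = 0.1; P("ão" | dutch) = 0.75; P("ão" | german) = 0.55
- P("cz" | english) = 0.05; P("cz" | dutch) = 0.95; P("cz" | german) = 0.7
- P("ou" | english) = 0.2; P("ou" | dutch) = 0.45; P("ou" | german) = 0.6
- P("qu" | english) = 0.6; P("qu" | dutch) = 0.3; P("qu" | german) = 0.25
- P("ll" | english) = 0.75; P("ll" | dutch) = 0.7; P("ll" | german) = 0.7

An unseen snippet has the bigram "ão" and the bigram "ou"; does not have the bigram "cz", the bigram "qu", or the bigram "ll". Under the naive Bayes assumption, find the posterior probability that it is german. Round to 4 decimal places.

english: 0.05 × 0.1 × (1−0.05) × 0.2 × (1−0.6) × (1−0.75) = 0.000095
dutch: 0.25 × 0.75 × (1−0.95) × 0.45 × (1−0.3) × (1−0.7) = 0.0008859375
german: 0.7 × 0.55 × (1−0.7) × 0.6 × (1−0.25) × (1−0.7) = 0.0155925
P(german | x) = 0.0155925 / 0.0165734375 ≈ 0.9408

0.9408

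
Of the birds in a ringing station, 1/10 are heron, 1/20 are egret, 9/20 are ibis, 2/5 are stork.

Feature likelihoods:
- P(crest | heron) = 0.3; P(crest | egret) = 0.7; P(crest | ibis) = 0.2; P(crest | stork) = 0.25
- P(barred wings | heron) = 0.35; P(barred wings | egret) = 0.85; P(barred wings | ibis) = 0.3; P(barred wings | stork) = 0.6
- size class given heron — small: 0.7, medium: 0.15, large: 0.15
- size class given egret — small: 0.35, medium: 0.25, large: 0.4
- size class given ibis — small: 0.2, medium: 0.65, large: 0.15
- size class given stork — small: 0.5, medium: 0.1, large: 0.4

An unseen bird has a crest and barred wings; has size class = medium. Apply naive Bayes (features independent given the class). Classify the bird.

ibis

heron: 0.1 × 0.3 × 0.35 × 0.15 = 0.001575
egret: 0.05 × 0.7 × 0.85 × 0.25 = 0.0074375
ibis: 0.45 × 0.2 × 0.3 × 0.65 = 0.01755
stork: 0.4 × 0.25 × 0.6 × 0.1 = 0.006
Highest score → ibis.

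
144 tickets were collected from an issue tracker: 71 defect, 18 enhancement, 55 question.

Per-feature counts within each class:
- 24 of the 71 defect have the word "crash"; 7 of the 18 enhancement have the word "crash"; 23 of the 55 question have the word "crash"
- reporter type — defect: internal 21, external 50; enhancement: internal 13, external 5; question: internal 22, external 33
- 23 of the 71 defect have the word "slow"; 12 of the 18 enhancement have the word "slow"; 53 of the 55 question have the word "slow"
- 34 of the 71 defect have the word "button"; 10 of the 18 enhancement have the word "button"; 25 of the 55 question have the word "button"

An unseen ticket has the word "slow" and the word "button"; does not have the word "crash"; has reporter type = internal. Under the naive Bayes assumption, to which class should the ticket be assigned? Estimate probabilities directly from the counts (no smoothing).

defect: (71/144) × (47/71) × (21/71) × (23/71) × (34/71) ≈ 0.0149757
enhancement: (18/144) × (11/18) × (13/18) × (12/18) × (10/18) ≈ 0.0204332
question: (55/144) × (32/55) × (22/55) × (53/55) × (25/55) ≈ 0.0389348
Highest score → question.

question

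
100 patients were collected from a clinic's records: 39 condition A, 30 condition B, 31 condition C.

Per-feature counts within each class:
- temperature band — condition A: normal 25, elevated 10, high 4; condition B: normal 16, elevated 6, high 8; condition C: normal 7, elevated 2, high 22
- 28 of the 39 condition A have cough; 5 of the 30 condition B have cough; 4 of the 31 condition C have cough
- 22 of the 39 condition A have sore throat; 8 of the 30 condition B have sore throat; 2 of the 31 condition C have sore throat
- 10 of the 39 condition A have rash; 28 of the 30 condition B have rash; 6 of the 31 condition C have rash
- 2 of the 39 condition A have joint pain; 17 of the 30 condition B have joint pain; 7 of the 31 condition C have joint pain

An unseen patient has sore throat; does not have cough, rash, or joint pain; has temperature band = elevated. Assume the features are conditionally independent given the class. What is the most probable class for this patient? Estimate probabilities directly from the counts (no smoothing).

condition A

condition A: (39/100) × (10/39) × (11/39) × (22/39) × (29/39) × (37/39) ≈ 0.0112242
condition B: (30/100) × (6/30) × (25/30) × (8/30) × (2/30) × (13/30) ≈ 0.000385185
condition C: (31/100) × (2/31) × (27/31) × (2/31) × (25/31) × (24/31) ≈ 0.000701662
Highest score → condition A.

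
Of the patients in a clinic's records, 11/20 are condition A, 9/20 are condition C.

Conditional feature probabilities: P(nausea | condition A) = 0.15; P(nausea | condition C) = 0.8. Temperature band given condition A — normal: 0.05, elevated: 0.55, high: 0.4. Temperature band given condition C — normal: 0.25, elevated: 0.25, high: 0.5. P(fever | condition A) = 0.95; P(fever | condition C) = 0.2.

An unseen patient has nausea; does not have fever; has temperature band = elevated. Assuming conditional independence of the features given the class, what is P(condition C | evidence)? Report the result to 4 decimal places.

condition A: 0.55 × 0.15 × 0.55 × (1−0.95) = 0.00226875
condition C: 0.45 × 0.8 × 0.25 × (1−0.2) = 0.072
P(condition C | x) = 0.072 / 0.07426875 ≈ 0.9695

0.9695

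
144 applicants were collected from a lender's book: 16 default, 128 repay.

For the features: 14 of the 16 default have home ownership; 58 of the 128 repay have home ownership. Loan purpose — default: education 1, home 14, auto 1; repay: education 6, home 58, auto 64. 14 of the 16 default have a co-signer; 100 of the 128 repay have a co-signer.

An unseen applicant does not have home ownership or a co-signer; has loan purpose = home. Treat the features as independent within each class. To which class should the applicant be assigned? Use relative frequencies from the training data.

default: (16/144) × (2/16) × (14/16) × (2/16) ≈ 0.0015191
repay: (128/144) × (70/128) × (58/128) × (28/128) ≈ 0.0481839
Highest score → repay.

repay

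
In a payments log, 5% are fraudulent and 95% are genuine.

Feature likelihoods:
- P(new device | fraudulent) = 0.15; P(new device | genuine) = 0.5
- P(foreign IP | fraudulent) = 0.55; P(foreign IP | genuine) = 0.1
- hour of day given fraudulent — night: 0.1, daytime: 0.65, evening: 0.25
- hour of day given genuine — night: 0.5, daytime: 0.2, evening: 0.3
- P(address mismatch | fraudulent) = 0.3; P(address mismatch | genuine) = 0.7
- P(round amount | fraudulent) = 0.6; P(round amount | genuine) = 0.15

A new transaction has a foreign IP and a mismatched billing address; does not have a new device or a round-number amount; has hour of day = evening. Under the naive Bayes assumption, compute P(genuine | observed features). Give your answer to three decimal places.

fraudulent: 0.05 × (1−0.15) × 0.55 × 0.25 × 0.3 × (1−0.6) = 0.00070125
genuine: 0.95 × (1−0.5) × 0.1 × 0.3 × 0.7 × (1−0.15) = 0.00847875
P(genuine | x) = 0.00847875 / 0.00918 ≈ 0.924

0.924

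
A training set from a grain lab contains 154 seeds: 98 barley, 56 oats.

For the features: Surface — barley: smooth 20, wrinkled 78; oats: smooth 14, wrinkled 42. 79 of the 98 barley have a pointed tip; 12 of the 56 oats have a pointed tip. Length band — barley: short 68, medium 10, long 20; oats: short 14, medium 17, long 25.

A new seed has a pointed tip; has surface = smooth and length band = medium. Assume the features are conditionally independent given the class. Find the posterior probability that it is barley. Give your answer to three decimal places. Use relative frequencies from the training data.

0.644

barley: (98/154) × (20/98) × (79/98) × (10/98) ≈ 0.0106828
oats: (56/154) × (14/56) × (12/56) × (17/56) ≈ 0.00591373
P(barley | x) = 0.0106828 / 0.01659653 ≈ 0.644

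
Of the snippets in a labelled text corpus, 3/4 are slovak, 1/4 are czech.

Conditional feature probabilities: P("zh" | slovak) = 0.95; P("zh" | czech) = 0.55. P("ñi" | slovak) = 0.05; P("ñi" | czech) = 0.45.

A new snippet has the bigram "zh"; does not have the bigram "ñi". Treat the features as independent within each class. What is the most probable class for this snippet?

slovak: 0.75 × 0.95 × (1−0.05) = 0.676875
czech: 0.25 × 0.55 × (1−0.45) = 0.075625
Highest score → slovak.

slovak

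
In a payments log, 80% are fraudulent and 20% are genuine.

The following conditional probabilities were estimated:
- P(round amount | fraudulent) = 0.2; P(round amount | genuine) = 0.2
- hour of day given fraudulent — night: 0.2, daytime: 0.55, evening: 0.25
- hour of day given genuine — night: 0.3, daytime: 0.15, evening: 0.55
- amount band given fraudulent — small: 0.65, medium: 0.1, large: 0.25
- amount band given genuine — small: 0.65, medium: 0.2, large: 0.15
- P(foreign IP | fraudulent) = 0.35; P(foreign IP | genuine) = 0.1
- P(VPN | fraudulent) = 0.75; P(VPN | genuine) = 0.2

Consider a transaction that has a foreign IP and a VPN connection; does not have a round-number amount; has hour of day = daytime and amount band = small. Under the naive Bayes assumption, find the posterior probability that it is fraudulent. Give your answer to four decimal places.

fraudulent: 0.8 × (1−0.2) × 0.55 × 0.65 × 0.35 × 0.75 = 0.06006
genuine: 0.2 × (1−0.2) × 0.15 × 0.65 × 0.1 × 0.2 = 0.000312
P(fraudulent | x) = 0.06006 / 0.060372 ≈ 0.9948

0.9948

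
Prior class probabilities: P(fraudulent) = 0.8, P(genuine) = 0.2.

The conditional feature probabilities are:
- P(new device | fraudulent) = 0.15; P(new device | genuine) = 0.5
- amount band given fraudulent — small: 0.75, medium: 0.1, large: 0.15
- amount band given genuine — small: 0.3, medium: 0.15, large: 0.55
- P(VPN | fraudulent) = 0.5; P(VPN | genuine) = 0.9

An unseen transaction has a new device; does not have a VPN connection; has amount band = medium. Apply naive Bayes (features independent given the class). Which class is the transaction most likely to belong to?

fraudulent: 0.8 × 0.15 × 0.1 × (1−0.5) = 0.006
genuine: 0.2 × 0.5 × 0.15 × (1−0.9) = 0.0015
Highest score → fraudulent.

fraudulent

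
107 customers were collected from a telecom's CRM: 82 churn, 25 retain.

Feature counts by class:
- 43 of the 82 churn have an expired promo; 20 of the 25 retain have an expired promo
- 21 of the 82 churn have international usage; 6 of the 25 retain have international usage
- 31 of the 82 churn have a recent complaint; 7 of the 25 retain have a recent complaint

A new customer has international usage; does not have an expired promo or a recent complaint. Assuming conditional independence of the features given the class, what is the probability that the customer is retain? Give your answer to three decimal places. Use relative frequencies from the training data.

0.122

churn: (82/107) × (39/82) × (21/82) × (51/82) ≈ 0.0580554
retain: (25/107) × (5/25) × (6/25) × (18/25) ≈ 0.00807477
P(retain | x) = 0.00807477 / 0.06613017 ≈ 0.122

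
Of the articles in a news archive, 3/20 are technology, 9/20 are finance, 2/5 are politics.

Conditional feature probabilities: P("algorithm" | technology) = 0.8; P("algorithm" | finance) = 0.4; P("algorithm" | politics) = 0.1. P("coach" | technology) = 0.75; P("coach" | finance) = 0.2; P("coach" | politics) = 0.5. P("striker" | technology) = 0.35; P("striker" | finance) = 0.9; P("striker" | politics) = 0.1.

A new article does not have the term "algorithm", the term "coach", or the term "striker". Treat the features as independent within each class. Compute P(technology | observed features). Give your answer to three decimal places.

0.026

technology: 0.15 × (1−0.8) × (1−0.75) × (1−0.35) = 0.004875
finance: 0.45 × (1−0.4) × (1−0.2) × (1−0.9) = 0.0216
politics: 0.4 × (1−0.1) × (1−0.5) × (1−0.1) = 0.162
P(technology | x) = 0.004875 / 0.188475 ≈ 0.026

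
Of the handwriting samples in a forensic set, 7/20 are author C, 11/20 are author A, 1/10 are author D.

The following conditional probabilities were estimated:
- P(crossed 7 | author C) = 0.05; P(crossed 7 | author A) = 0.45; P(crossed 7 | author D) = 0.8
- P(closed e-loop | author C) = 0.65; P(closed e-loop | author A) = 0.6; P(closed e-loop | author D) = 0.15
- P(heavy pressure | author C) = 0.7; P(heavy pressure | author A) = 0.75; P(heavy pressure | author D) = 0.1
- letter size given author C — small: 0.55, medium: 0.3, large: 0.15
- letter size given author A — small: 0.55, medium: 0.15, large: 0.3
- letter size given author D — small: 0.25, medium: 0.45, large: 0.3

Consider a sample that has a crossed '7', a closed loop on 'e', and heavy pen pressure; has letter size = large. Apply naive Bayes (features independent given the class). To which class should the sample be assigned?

author C: 0.35 × 0.05 × 0.65 × 0.7 × 0.15 = 0.001194375
author A: 0.55 × 0.45 × 0.6 × 0.75 × 0.3 = 0.0334125
author D: 0.1 × 0.8 × 0.15 × 0.1 × 0.3 = 0.00036
Highest score → author A.

author A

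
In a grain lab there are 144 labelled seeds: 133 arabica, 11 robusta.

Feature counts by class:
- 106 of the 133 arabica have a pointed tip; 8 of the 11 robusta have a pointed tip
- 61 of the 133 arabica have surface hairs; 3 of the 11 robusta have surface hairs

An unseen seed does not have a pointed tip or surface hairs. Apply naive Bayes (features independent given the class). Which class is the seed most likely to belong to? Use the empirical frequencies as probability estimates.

arabica

arabica: (133/144) × (27/133) × (72/133) ≈ 0.101504
robusta: (11/144) × (3/11) × (8/11) ≈ 0.0151515
Highest score → arabica.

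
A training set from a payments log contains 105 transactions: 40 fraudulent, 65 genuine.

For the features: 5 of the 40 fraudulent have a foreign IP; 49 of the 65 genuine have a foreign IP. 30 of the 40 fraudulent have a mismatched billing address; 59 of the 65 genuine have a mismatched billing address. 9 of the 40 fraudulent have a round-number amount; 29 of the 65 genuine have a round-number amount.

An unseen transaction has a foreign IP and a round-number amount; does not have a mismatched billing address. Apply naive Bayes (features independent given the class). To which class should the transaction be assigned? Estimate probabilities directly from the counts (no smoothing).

fraudulent: (40/105) × (5/40) × (10/40) × (9/40) ≈ 0.00267857
genuine: (65/105) × (49/65) × (6/65) × (29/65) ≈ 0.0192189
Highest score → genuine.

genuine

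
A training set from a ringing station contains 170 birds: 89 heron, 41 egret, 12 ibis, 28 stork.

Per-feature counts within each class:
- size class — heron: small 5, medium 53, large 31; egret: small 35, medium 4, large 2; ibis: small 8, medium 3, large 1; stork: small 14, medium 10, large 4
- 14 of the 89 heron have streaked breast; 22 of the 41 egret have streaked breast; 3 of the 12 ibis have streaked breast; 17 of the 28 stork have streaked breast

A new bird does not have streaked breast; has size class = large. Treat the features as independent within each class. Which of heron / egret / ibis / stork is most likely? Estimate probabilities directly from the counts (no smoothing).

heron

heron: (89/170) × (31/89) × (75/89) ≈ 0.153668
egret: (41/170) × (2/41) × (19/41) ≈ 0.00545194
ibis: (12/170) × (1/12) × (9/12) ≈ 0.00441176
stork: (28/170) × (4/28) × (11/28) ≈ 0.0092437
Highest score → heron.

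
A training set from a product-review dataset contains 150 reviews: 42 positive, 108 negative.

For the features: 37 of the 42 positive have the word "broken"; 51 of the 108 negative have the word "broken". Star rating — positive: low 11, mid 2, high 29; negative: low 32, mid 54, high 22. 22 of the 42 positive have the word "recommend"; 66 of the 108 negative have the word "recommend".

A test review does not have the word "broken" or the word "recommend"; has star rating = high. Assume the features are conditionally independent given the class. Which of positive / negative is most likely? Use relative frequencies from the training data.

positive: (42/150) × (5/42) × (29/42) × (20/42) ≈ 0.0109599
negative: (108/150) × (57/108) × (22/108) × (42/108) ≈ 0.0301029
Highest score → negative.

negative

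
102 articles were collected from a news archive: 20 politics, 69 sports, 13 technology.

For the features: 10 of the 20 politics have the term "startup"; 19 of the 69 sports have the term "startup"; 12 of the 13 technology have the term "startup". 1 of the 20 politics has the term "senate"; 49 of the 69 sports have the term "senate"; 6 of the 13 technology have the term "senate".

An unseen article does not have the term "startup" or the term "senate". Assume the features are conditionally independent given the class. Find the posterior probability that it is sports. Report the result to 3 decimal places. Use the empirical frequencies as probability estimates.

politics: (20/102) × (10/20) × (19/20) ≈ 0.0931373
sports: (69/102) × (50/69) × (20/69) ≈ 0.142086
technology: (13/102) × (1/13) × (7/13) ≈ 0.00527903
P(sports | x) = 0.142086 / 0.24050233 ≈ 0.591

0.591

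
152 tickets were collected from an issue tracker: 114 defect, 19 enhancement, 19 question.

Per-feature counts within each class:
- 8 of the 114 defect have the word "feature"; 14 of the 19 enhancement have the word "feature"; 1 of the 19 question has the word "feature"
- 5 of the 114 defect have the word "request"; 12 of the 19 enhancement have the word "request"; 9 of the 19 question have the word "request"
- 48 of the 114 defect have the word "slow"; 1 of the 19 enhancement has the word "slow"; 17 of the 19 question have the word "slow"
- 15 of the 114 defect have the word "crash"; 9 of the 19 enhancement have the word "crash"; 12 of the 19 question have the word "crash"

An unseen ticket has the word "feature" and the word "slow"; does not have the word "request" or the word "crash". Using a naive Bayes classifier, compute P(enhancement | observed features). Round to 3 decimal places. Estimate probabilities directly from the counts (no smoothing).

0.046

defect: (114/152) × (8/114) × (109/114) × (48/114) × (99/114) ≈ 0.0184007
enhancement: (19/152) × (14/19) × (7/19) × (1/19) × (10/19) ≈ 0.000939987
question: (19/152) × (1/19) × (10/19) × (17/19) × (7/19) ≈ 0.00114141
P(enhancement | x) = 0.000939987 / 0.020482097 ≈ 0.046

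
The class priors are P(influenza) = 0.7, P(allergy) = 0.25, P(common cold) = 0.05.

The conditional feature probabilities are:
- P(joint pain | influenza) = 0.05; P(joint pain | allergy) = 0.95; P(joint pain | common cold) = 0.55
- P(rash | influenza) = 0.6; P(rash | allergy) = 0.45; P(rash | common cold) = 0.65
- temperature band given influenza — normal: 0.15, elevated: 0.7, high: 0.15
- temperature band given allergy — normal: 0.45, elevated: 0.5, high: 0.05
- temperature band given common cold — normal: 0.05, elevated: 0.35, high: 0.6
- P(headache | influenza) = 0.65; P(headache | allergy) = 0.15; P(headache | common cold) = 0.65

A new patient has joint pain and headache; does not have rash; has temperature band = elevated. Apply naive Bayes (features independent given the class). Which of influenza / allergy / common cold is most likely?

influenza: 0.7 × 0.05 × (1−0.6) × 0.7 × 0.65 = 0.00637
allergy: 0.25 × 0.95 × (1−0.45) × 0.5 × 0.15 = 0.009796875
common cold: 0.05 × 0.55 × (1−0.65) × 0.35 × 0.65 = 0.0021896875
Highest score → allergy.

allergy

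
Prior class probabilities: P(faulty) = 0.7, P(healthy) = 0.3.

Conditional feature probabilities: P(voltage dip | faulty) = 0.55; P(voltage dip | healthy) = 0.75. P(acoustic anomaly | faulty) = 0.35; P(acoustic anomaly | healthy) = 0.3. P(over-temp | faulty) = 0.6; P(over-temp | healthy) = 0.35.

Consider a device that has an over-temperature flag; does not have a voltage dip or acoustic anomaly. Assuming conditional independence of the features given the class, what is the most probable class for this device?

faulty: 0.7 × (1−0.55) × (1−0.35) × 0.6 = 0.12285
healthy: 0.3 × (1−0.75) × (1−0.3) × 0.35 = 0.018375
Highest score → faulty.

faulty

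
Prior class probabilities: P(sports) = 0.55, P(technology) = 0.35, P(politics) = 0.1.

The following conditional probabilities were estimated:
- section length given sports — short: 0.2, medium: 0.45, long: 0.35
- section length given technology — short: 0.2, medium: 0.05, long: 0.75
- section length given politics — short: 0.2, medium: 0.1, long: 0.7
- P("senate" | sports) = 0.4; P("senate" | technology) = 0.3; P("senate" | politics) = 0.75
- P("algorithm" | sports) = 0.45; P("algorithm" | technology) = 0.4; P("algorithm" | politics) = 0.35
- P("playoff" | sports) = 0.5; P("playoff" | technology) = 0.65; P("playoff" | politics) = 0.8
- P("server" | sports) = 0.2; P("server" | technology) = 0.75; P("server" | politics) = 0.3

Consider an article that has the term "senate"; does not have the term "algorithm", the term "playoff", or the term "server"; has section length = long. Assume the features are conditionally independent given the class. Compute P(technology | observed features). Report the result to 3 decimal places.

sports: 0.55 × 0.35 × 0.4 × (1−0.45) × (1−0.5) × (1−0.2) = 0.01694
technology: 0.35 × 0.75 × 0.3 × (1−0.4) × (1−0.65) × (1−0.75) = 0.004134375
politics: 0.1 × 0.7 × 0.75 × (1−0.35) × (1−0.8) × (1−0.3) = 0.0047775
P(technology | x) = 0.004134375 / 0.025851875 ≈ 0.160

0.160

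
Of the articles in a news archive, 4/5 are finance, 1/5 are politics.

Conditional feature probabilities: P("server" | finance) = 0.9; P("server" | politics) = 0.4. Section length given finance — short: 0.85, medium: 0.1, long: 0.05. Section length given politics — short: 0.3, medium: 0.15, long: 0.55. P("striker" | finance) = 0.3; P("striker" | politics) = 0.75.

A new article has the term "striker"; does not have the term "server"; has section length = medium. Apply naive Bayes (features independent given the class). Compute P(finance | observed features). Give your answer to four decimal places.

finance: 0.8 × (1−0.9) × 0.1 × 0.3 = 0.0024
politics: 0.2 × (1−0.4) × 0.15 × 0.75 = 0.0135
P(finance | x) = 0.0024 / 0.0159 ≈ 0.1509

0.1509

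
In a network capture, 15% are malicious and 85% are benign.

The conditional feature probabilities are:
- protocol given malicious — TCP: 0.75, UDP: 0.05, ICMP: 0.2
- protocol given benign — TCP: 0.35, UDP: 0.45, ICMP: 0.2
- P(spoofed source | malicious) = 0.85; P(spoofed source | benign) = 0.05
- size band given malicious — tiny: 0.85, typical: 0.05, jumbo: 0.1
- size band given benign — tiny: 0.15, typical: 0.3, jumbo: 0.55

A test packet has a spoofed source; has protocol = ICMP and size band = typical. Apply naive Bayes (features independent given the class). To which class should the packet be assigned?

malicious: 0.15 × 0.2 × 0.85 × 0.05 = 0.001275
benign: 0.85 × 0.2 × 0.05 × 0.3 = 0.00255
Highest score → benign.

benign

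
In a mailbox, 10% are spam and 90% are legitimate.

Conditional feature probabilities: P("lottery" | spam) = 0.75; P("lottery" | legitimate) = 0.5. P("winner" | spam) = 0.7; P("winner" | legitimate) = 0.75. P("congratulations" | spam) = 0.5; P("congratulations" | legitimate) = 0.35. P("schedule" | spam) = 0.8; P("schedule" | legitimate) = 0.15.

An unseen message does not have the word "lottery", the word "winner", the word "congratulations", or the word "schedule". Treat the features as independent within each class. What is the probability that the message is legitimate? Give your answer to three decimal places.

spam: 0.1 × (1−0.75) × (1−0.7) × (1−0.5) × (1−0.8) = 0.00075
legitimate: 0.9 × (1−0.5) × (1−0.75) × (1−0.35) × (1−0.15) = 0.06215625
P(legitimate | x) = 0.06215625 / 0.06290625 ≈ 0.988

0.988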